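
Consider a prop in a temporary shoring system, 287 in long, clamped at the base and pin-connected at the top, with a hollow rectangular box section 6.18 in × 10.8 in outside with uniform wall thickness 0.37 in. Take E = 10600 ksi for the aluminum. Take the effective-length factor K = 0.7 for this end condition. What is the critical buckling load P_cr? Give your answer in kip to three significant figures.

Inner dimensions: h_i = 10.8 − 2×0.37 = 10.06 in, b_i = 6.18 − 2×0.37 = 5.440 in
Weak-axis I_min = (h_o·b_o³ − h_i·b_i³)/12 with b_o = 6.18, b_i = 5.440 in (shorter outer/inner sides).
I_min = (10.8×6.18³ − 10.06×5.440³)/12 = 77.46 in⁴
Effective length L_e = K·L = 0.7 × 287 = 200.9 in
P_cr = π²EI / L_e² = π² × 10600×10³ × 77.46 / 200.9² = 2.008×10^5 lb

P_cr ≈ 201 kip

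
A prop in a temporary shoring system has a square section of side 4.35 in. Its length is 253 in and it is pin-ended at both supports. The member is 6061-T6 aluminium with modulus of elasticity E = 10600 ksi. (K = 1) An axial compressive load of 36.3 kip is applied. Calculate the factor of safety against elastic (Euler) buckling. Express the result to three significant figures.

I = a⁴/12 = 4.35⁴/12 = 29.84 in⁴
Effective length L_e = K·L = 1 × 253 = 253.0 in
P_cr = π²EI / L_e² = π² × 10600×10³ × 29.84 / 253.0² = 4.877×10^4 lb
Factor of safety n = P_cr / P = 48.769 / 36.3 = 1.34

n ≈ 1.34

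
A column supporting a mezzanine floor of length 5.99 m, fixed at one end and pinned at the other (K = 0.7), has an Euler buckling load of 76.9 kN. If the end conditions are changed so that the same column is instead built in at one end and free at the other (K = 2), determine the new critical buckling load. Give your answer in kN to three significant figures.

P_cr ≈ 9.42 kN

P_cr ∝ 1/K², so P_cr,new = P_cr,old × (K_old/K_new)² = 76.9 × (0.7/2)²
= 76.9 × 0.1225 = 9.42 kN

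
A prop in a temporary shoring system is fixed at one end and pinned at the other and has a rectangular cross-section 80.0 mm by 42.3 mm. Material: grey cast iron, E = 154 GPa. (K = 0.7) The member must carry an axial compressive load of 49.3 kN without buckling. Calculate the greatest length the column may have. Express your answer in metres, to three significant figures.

L_max ≈ 5.63 m

Buckling occurs about the weak axis: I_min = h·b³/12 with b = 42.3 mm (the shorter side).
I_min = 80.0×42.3³/12 = 5.046×10^5 mm⁴
I = 5.046×10^-7 m⁴
At the buckling limit P_cr = P = 4.930×10^4 N
From P_cr = π²EI/(K·L)²:  L = (1/K)·√(π²EI/P_cr) = (1/0.7)·√(π²×1.54×10^11×5.046×10^-7/4.930×10^4)
L = 5.63 m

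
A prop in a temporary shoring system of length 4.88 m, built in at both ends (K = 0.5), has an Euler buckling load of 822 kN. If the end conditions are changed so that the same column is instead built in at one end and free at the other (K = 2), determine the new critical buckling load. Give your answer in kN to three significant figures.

P_cr ≈ 51.4 kN

P_cr ∝ 1/K², so P_cr,new = P_cr,old × (K_old/K_new)² = 822 × (0.5/2)²
= 822 × 0.06250 = 51.4 kN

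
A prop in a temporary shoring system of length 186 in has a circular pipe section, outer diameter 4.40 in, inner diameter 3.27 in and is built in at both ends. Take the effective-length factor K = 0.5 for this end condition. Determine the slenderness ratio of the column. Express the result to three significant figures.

λ ≈ 67.9

d_o = 4.40 in, d_i = 3.27 in
I = π(d_o⁴ − d_i⁴)/64 = π(4.40⁴ − 3.270⁴)/64 = 12.79 in⁴
A = 6.807 in²;  r_min = √(I/A) = √(12.79/6.807) = 1.371 in
L_e = K·L = 0.5 × 186 = 93.00 in
λ = L_e / r_min = 93.000 / 1.371 = 67.9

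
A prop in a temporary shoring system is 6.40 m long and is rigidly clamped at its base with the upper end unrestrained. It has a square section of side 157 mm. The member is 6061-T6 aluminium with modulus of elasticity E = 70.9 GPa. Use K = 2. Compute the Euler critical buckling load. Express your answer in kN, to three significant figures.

I = a⁴/12 = 157⁴/12 = 5.063×10^7 mm⁴
I = 5.063×10^7 mm⁴ = 5.063×10^-5 m⁴
Effective length L_e = K·L = 2 × 6.40 = 12.80 m
P_cr = π²EI / L_e² = π² × 70.9×10⁹ × 5.063×10^-5 / 12.80² = 2.162×10^5 N

P_cr ≈ 216 kN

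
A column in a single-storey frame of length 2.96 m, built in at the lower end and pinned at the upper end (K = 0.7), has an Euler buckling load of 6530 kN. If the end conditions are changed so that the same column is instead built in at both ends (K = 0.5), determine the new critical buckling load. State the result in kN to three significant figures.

P_cr ∝ 1/K², so P_cr,new = P_cr,old × (K_old/K_new)² = 6530 × (0.7/0.5)²
= 6530 × 1.960 = 12800 kN

P_cr ≈ 12800 kN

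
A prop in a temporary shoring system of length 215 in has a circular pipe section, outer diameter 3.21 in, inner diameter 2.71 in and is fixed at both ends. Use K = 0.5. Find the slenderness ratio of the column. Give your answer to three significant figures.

λ ≈ 102

d_o = 3.21 in, d_i = 2.71 in
I = π(d_o⁴ − d_i⁴)/64 = π(3.21⁴ − 2.710⁴)/64 = 2.564 in⁴
A = 2.325 in²;  r_min = √(I/A) = √(2.564/2.325) = 1.050 in
L_e = K·L = 0.5 × 215 = 107.5 in
λ = L_e / r_min = 107.50 / 1.050 = 102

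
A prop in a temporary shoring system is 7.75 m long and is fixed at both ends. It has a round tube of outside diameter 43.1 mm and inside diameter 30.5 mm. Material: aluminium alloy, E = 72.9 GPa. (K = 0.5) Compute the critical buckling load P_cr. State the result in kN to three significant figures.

P_cr ≈ 6.08 kN

d_o = 43.1 mm, d_i = 30.5 mm
I = π(d_o⁴ − d_i⁴)/64 = π(43.1⁴ − 30.50⁴)/64 = 1.269×10^5 mm⁴
I = 1.269×10^5 mm⁴ = 1.269×10^-7 m⁴
Effective length L_e = K·L = 0.5 × 7.75 = 3.875 m
P_cr = π²EI / L_e² = π² × 72.9×10⁹ × 1.269×10^-7 / 3.875² = 6.081×10^3 N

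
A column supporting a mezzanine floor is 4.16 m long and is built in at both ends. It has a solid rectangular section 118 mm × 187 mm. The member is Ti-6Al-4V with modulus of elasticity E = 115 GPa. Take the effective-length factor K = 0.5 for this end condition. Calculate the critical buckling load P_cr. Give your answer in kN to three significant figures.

Buckling occurs about the weak axis: I_min = h·b³/12 with b = 118 mm (the shorter side).
I_min = 187×118³/12 = 2.560×10^7 mm⁴
I = 2.560×10^7 mm⁴ = 2.560×10^-5 m⁴
Effective length L_e = K·L = 0.5 × 4.16 = 2.080 m
P_cr = π²EI / L_e² = π² × 115×10⁹ × 2.560×10^-5 / 2.080² = 6.717×10^6 N

P_cr ≈ 6720 kN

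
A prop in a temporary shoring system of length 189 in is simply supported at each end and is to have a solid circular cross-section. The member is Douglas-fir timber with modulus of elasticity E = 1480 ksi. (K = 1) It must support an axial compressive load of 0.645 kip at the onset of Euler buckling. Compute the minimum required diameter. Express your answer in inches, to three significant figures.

d ≈ 2.38 in

L_e = K·L = 1 × 189 = 189.0 in
Required I = P_cr·L_e²/(π²E) = 645.0 × 189.0² / (π² × 1.48×10^6) = 1.577 in⁴
Solid circle: I = πd⁴/64  ⇒  d = (64I/π)^(1/4) = (64×1.577/π)^(1/4) = 2.38 in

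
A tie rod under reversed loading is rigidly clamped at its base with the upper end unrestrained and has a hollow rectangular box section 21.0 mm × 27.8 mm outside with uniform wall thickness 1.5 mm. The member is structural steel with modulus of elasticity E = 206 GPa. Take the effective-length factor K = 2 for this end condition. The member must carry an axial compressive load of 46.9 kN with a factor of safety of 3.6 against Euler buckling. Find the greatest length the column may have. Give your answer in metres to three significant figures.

L_max ≈ 0.168 m

Inner dimensions: h_i = 27.8 − 2×1.5 = 24.80 mm, b_i = 21.0 − 2×1.5 = 18.00 mm
Weak-axis I_min = (h_o·b_o³ − h_i·b_i³)/12 with b_o = 21.0, b_i = 18.00 mm (shorter outer/inner sides).
I_min = (27.8×21.0³ − 24.80×18.00³)/12 = 9.402×10^3 mm⁴
I = 9.402×10^-9 m⁴
Required critical load P_cr = n·P = 3.6 × 46.9 = 168.8 kN = 1.688×10^5 N
From P_cr = π²EI/(K·L)²:  L = (1/K)·√(π²EI/P_cr) = (1/2)·√(π²×2.06×10^11×9.402×10^-9/1.688×10^5)
L = 0.168 m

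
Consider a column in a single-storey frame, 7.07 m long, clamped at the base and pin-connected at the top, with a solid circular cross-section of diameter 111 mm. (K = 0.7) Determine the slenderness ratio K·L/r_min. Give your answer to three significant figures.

For a solid circle r = d/4 = 111/4 = 27.75 mm
L_e = K·L = 0.7 × 7.07 m = 4.949 m = 4949.0 mm
λ = L_e / r_min = 4949.0 / 27.75 = 178

λ ≈ 178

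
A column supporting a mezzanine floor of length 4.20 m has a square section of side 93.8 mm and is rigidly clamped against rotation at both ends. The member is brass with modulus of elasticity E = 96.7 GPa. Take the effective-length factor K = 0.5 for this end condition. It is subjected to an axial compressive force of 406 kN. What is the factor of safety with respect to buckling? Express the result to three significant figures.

I = a⁴/12 = 93.8⁴/12 = 6.451×10^6 mm⁴
I = 6.451×10^6 mm⁴ = 6.451×10^-6 m⁴
Effective length L_e = K·L = 0.5 × 4.20 = 2.100 m
P_cr = π²EI / L_e² = π² × 96.7×10⁹ × 6.451×10^-6 / 2.100² = 1.396×10^6 N
Factor of safety n = P_cr / P = 1396.1 / 406 = 3.44

n ≈ 3.44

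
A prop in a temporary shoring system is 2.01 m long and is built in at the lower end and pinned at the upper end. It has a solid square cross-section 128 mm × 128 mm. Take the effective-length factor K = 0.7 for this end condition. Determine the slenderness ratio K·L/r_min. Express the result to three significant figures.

I = a⁴/12 = 128⁴/12 = 2.237×10^7 mm⁴
A = 1.638×10^4 mm²;  r_min = √(I/A) = √(2.237×10^7/1.638×10^4) = 36.95 mm
L_e = K·L = 0.7 × 2.01 m = 1.407 m = 1407.0 mm
λ = L_e / r_min = 1407.0 / 36.95 = 38.1

λ ≈ 38.1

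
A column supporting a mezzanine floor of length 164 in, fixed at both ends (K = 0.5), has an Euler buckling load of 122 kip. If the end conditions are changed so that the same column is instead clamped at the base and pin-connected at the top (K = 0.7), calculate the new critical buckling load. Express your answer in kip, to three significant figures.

P_cr ∝ 1/K², so P_cr,new = P_cr,old × (K_old/K_new)² = 122 × (0.5/0.7)²
= 122 × 0.5102 = 62.2 kip

P_cr ≈ 62.2 kip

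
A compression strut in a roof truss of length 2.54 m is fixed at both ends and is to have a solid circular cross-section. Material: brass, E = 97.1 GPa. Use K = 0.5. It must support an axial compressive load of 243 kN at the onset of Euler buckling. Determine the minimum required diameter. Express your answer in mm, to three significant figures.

L_e = K·L = 0.5 × 2.54 = 1.270 m
Required I = P_cr·L_e²/(π²E) = 2.430×10^5 × 1.270² / (π² × 9.71×10^10) = 4.090×10^-7 m⁴
I_req = 4.090×10^5 mm⁴
Solid circle: I = πd⁴/64  ⇒  d = (64I/π)^(1/4) = (64×4.090×10^5/π)^(1/4) = 53.7 mm

d ≈ 53.7 mm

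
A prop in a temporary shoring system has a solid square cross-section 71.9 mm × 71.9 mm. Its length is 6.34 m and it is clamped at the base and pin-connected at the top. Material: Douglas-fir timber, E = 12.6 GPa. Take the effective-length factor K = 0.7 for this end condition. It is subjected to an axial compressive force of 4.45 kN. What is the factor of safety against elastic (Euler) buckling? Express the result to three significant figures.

I = a⁴/12 = 71.9⁴/12 = 2.227×10^6 mm⁴
I = 2.227×10^6 mm⁴ = 2.227×10^-6 m⁴
Effective length L_e = K·L = 0.7 × 6.34 = 4.438 m
P_cr = π²EI / L_e² = π² × 12.6×10⁹ × 2.227×10^-6 / 4.438² = 1.406×10^4 N
Factor of safety n = P_cr / P = 14.061 / 4.45 = 3.16

n ≈ 3.16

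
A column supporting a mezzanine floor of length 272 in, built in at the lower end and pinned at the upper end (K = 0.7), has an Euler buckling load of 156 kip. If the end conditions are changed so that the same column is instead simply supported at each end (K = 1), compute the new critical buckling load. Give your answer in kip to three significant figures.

P_cr ≈ 76.4 kip

P_cr ∝ 1/K², so P_cr,new = P_cr,old × (K_old/K_new)² = 156 × (0.7/1)²
= 156 × 0.4900 = 76.4 kip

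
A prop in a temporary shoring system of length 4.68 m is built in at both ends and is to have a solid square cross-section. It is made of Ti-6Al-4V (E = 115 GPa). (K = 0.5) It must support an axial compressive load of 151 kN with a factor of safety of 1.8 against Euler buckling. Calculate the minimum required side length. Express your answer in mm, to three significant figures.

Required P_cr = n·P = 1.8 × 151 = 271.8 kN
L_e = K·L = 0.5 × 4.68 = 2.340 m
Required I = P_cr·L_e²/(π²E) = 2.718×10^5 × 2.340² / (π² × 1.15×10^11) = 1.311×10^-6 m⁴
I_req = 1.311×10^6 mm⁴
Solid square: I = a⁴/12  ⇒  a = (12I)^(1/4) = (12×1.311×10^6)^(1/4) = 63.0 mm

a ≈ 63.0 mm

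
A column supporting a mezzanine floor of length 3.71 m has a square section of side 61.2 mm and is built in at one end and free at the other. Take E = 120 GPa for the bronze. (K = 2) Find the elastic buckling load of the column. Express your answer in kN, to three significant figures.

I = a⁴/12 = 61.2⁴/12 = 1.169×10^6 mm⁴
I = 1.169×10^6 mm⁴ = 1.169×10^-6 m⁴
Effective length L_e = K·L = 2 × 3.71 = 7.420 m
P_cr = π²EI / L_e² = π² × 120×10⁹ × 1.169×10^-6 / 7.420² = 2.515×10^4 N

P_cr ≈ 25.1 kN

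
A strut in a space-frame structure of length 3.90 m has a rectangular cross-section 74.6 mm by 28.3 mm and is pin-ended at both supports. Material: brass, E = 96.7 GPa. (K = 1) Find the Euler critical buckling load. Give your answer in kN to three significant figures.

Buckling occurs about the weak axis: I_min = h·b³/12 with b = 28.3 mm (the shorter side).
I_min = 74.6×28.3³/12 = 1.409×10^5 mm⁴
I = 1.409×10^5 mm⁴ = 1.409×10^-7 m⁴
Effective length L_e = K·L = 1 × 3.90 = 3.900 m
P_cr = π²EI / L_e² = π² × 96.7×10⁹ × 1.409×10^-7 / 3.900² = 8.841×10^3 N

P_cr ≈ 8.84 kN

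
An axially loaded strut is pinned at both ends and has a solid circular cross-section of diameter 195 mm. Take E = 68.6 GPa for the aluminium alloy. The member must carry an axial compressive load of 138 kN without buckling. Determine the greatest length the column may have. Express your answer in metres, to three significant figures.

I = πd⁴/64 = π×195⁴/64 = 7.098×10^7 mm⁴
I = 7.098×10^-5 m⁴
At the buckling limit P_cr = P = 1.380×10^5 N
From P_cr = π²EI/(K·L)²:  L = (1/K)·√(π²EI/P_cr) = (1/1)·√(π²×6.86×10^10×7.098×10^-5/1.380×10^5)
L = 18.7 m

L_max ≈ 18.7 m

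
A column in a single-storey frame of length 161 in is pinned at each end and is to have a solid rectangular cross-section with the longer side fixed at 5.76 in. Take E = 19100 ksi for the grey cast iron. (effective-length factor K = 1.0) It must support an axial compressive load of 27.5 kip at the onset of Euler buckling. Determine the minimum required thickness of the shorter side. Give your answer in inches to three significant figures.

b ≈ 1.99 in

L_e = K·L = 1 × 161 = 161.0 in
Required I = P_cr·L_e²/(π²E) = 2.750×10^4 × 161.0² / (π² × 1.91×10^7) = 3.781 in⁴
Rectangle, weak axis: I_min = h·b³/12 with h = 5.76 in fixed  ⇒  b = (12I/h)^(1/3) = 1.99 in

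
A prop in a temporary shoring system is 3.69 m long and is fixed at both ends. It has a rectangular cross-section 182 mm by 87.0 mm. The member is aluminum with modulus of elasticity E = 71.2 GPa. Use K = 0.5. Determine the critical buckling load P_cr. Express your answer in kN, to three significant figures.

Buckling occurs about the weak axis: I_min = h·b³/12 with b = 87.0 mm (the shorter side).
I_min = 182×87.0³/12 = 9.987×10^6 mm⁴
I = 9.987×10^6 mm⁴ = 9.987×10^-6 m⁴
Effective length L_e = K·L = 0.5 × 3.69 = 1.845 m
P_cr = π²EI / L_e² = π² × 71.2×10⁹ × 9.987×10^-6 / 1.845² = 2.062×10^6 N

P_cr ≈ 2060 kN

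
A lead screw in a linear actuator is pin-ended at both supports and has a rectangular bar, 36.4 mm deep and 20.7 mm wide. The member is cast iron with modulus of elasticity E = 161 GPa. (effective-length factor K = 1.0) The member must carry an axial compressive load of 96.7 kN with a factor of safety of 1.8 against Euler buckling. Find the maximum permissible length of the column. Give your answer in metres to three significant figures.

L_max ≈ 0.496 m

Buckling occurs about the weak axis: I_min = h·b³/12 with b = 20.7 mm (the shorter side).
I_min = 36.4×20.7³/12 = 2.690×10^4 mm⁴
I = 2.690×10^-8 m⁴
Required critical load P_cr = n·P = 1.8 × 96.7 = 174.1 kN = 1.741×10^5 N
From P_cr = π²EI/(K·L)²:  L = (1/K)·√(π²EI/P_cr) = (1/1)·√(π²×1.61×10^11×2.690×10^-8/1.741×10^5)
L = 0.496 m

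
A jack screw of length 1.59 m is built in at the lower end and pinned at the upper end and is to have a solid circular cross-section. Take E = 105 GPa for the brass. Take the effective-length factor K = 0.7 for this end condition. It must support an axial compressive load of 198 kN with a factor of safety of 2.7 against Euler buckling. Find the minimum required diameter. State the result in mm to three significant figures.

d ≈ 60.1 mm

Required P_cr = n·P = 2.7 × 198 = 534.6 kN
L_e = K·L = 0.7 × 1.59 = 1.113 m
Required I = P_cr·L_e²/(π²E) = 5.346×10^5 × 1.113² / (π² × 1.05×10^11) = 6.390×10^-7 m⁴
I_req = 6.390×10^5 mm⁴
Solid circle: I = πd⁴/64  ⇒  d = (64I/π)^(1/4) = (64×6.390×10^5/π)^(1/4) = 60.1 mm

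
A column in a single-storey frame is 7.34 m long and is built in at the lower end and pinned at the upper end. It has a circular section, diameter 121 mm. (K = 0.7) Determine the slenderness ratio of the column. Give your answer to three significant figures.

λ ≈ 170

For a solid circle r = d/4 = 121/4 = 30.25 mm
L_e = K·L = 0.7 × 7.34 m = 5.138 m = 5138.0 mm
λ = L_e / r_min = 5138.0 / 30.25 = 170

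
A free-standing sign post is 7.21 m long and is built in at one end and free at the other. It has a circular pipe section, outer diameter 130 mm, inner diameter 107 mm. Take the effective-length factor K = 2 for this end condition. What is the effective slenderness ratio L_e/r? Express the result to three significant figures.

λ ≈ 343

d_o = 130 mm, d_i = 107 mm
I = π(d_o⁴ − d_i⁴)/64 = π(130⁴ − 107.0⁴)/64 = 7.585×10^6 mm⁴
A = 4.281×10^3 mm²;  r_min = √(I/A) = √(7.585×10^6/4.281×10^3) = 42.09 mm
L_e = K·L = 2 × 7.21 m = 14.42 m = 14420 mm
λ = L_e / r_min = 14420 / 42.09 = 343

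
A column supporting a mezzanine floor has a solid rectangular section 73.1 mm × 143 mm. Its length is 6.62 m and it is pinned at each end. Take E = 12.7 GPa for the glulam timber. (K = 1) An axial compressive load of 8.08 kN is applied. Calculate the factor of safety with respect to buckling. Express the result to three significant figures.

Buckling occurs about the weak axis: I_min = h·b³/12 with b = 73.1 mm (the shorter side).
I_min = 143×73.1³/12 = 4.655×10^6 mm⁴
I = 4.655×10^6 mm⁴ = 4.655×10^-6 m⁴
Effective length L_e = K·L = 1 × 6.62 = 6.620 m
P_cr = π²EI / L_e² = π² × 12.7×10⁹ × 4.655×10^-6 / 6.620² = 1.331×10^4 N
Factor of safety n = P_cr / P = 13.314 / 8.08 = 1.65

n ≈ 1.65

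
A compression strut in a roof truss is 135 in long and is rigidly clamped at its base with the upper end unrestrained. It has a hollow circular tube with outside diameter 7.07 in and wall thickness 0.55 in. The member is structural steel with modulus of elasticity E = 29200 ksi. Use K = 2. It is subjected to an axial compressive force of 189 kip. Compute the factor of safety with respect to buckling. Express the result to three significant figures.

Inner diameter d_i = 7.07 − 2×0.55 = 5.970 in
I = π(d_o⁴ − d_i⁴)/64 = π(7.07⁴ − 5.970⁴)/64 = 60.29 in⁴
Effective length L_e = K·L = 2 × 135 = 270.0 in
P_cr = π²EI / L_e² = π² × 29200×10³ × 60.29 / 270.0² = 2.383×10^5 lb
Factor of safety n = P_cr / P = 238.34 / 189 = 1.26

n ≈ 1.26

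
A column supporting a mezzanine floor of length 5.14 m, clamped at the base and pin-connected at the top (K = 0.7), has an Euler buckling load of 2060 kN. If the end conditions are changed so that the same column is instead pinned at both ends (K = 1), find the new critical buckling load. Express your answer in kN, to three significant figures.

P_cr ≈ 1010 kN

P_cr ∝ 1/K², so P_cr,new = P_cr,old × (K_old/K_new)² = 2060 × (0.7/1)²
= 2060 × 0.4900 = 1010 kN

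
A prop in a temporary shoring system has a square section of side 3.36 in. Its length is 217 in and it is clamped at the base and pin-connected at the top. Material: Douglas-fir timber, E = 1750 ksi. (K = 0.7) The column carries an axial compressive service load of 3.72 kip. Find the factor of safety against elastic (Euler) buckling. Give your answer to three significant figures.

n ≈ 2.14

I = a⁴/12 = 3.36⁴/12 = 10.62 in⁴
Effective length L_e = K·L = 0.7 × 217 = 151.9 in
P_cr = π²EI / L_e² = π² × 1750×10³ × 10.62 / 151.9² = 7.951×10^3 lb
Factor of safety n = P_cr / P = 7.9506 / 3.72 = 2.14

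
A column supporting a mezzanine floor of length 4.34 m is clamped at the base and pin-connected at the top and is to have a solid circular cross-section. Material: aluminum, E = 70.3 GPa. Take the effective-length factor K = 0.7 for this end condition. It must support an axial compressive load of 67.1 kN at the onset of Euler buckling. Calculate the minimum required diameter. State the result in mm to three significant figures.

L_e = K·L = 0.7 × 4.34 = 3.038 m
Required I = P_cr·L_e²/(π²E) = 6.710×10^4 × 3.038² / (π² × 7.03×10^10) = 8.926×10^-7 m⁴
I_req = 8.926×10^5 mm⁴
Solid circle: I = πd⁴/64  ⇒  d = (64I/π)^(1/4) = (64×8.926×10^5/π)^(1/4) = 65.3 mm

d ≈ 65.3 mm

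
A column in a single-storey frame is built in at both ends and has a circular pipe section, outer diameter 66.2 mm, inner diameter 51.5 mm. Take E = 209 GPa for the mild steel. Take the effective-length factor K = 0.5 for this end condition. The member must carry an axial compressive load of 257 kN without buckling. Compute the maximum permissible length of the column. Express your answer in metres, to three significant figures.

d_o = 66.2 mm, d_i = 51.5 mm
I = π(d_o⁴ − d_i⁴)/64 = π(66.2⁴ − 51.50⁴)/64 = 5.975×10^5 mm⁴
I = 5.975×10^-7 m⁴
At the buckling limit P_cr = P = 2.570×10^5 N
From P_cr = π²EI/(K·L)²:  L = (1/K)·√(π²EI/P_cr) = (1/0.5)·√(π²×2.09×10^11×5.975×10^-7/2.570×10^5)
L = 4.38 m

L_max ≈ 4.38 m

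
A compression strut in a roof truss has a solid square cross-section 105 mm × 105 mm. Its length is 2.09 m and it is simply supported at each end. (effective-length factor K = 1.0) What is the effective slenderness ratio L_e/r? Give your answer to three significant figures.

I = a⁴/12 = 105⁴/12 = 1.013×10^7 mm⁴
A = 1.103×10^4 mm²;  r_min = √(I/A) = √(1.013×10^7/1.103×10^4) = 30.31 mm
L_e = K·L = 1 × 2.09 m = 2.090 m = 2090.0 mm
λ = L_e / r_min = 2090.0 / 30.31 = 69.0

λ ≈ 69.0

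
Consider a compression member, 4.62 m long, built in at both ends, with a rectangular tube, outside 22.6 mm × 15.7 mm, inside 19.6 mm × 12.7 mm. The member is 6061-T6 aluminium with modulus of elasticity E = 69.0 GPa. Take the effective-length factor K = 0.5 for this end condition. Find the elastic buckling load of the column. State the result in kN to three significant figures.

Weak-axis I_min = (h_o·b_o³ − h_i·b_i³)/12 with b_o = 15.7, b_i = 12.70 mm (shorter outer/inner sides).
I_min = (22.6×15.7³ − 19.60×12.70³)/12 = 3.943×10^3 mm⁴
I = 3.943×10^3 mm⁴ = 3.943×10^-9 m⁴
Effective length L_e = K·L = 0.5 × 4.62 = 2.310 m
P_cr = π²EI / L_e² = π² × 69.0×10⁹ × 3.943×10^-9 / 2.310² = 503.2 N

P_cr ≈ 0.503 kN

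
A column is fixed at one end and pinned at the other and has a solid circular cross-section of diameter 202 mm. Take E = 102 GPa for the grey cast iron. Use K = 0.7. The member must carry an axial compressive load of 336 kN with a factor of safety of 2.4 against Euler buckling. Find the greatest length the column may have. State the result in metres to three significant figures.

I = πd⁴/64 = π×202⁴/64 = 8.173×10^7 mm⁴
I = 8.173×10^-5 m⁴
Required critical load P_cr = n·P = 2.4 × 336 = 806.4 kN = 8.064×10^5 N
From P_cr = π²EI/(K·L)²:  L = (1/K)·√(π²EI/P_cr) = (1/0.7)·√(π²×1.02×10^11×8.173×10^-5/8.064×10^5)
L = 14.4 m

L_max ≈ 14.4 m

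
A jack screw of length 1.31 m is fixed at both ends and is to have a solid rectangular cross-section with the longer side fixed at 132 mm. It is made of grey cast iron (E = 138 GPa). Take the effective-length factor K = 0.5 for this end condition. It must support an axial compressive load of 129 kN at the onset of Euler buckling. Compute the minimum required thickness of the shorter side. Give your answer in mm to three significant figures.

b ≈ 15.5 mm

L_e = K·L = 0.5 × 1.31 = 0.6550 m
Required I = P_cr·L_e²/(π²E) = 1.290×10^5 × 0.6550² / (π² × 1.38×10^11) = 4.063×10^-8 m⁴
I_req = 4.063×10^4 mm⁴
Rectangle, weak axis: I_min = h·b³/12 with h = 132 mm fixed  ⇒  b = (12I/h)^(1/3) = 15.5 mm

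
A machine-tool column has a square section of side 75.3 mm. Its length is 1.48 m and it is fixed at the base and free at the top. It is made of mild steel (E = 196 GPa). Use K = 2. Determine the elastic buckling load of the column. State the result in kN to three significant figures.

I = a⁴/12 = 75.3⁴/12 = 2.679×10^6 mm⁴
I = 2.679×10^6 mm⁴ = 2.679×10^-6 m⁴
Effective length L_e = K·L = 2 × 1.48 = 2.960 m
P_cr = π²EI / L_e² = π² × 196×10⁹ × 2.679×10^-6 / 2.960² = 5.915×10^5 N

P_cr ≈ 592 kN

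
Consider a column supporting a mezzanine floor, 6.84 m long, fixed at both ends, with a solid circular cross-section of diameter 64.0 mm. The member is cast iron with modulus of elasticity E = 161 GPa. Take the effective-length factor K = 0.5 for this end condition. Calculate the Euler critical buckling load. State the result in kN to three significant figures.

P_cr ≈ 112 kN

I = πd⁴/64 = π×64.0⁴/64 = 8.235×10^5 mm⁴
I = 8.235×10^5 mm⁴ = 8.235×10^-7 m⁴
Effective length L_e = K·L = 0.5 × 6.84 = 3.420 m
P_cr = π²EI / L_e² = π² × 161×10⁹ × 8.235×10^-7 / 3.420² = 1.119×10^5 N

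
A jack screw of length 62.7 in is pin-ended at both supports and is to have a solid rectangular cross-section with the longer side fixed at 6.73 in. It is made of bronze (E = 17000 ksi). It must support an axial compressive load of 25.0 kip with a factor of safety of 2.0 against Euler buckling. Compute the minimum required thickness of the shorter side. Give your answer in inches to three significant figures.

Required P_cr = n·P = 2.0 × 25.0 = 50.00 kip
L_e = K·L = 1 × 62.7 = 62.70 in
Required I = P_cr·L_e²/(π²E) = 5.000×10^4 × 62.70² / (π² × 1.70×10^7) = 1.172 in⁴
Rectangle, weak axis: I_min = h·b³/12 with h = 6.73 in fixed  ⇒  b = (12I/h)^(1/3) = 1.28 in

b ≈ 1.28 in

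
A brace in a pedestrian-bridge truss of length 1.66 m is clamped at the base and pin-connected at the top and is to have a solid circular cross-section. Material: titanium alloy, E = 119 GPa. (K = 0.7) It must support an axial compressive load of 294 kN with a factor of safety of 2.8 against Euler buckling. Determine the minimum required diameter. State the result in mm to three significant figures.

d ≈ 66.3 mm

Required P_cr = n·P = 2.8 × 294 = 823.2 kN
L_e = K·L = 0.7 × 1.66 = 1.162 m
Required I = P_cr·L_e²/(π²E) = 8.232×10^5 × 1.162² / (π² × 1.19×10^11) = 9.464×10^-7 m⁴
I_req = 9.464×10^5 mm⁴
Solid circle: I = πd⁴/64  ⇒  d = (64I/π)^(1/4) = (64×9.464×10^5/π)^(1/4) = 66.3 mm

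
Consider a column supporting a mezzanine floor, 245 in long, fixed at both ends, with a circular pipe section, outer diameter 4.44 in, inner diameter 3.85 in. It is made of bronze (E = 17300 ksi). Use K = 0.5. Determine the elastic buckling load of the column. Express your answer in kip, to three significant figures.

P_cr ≈ 94.3 kip

d_o = 4.44 in, d_i = 3.85 in
I = π(d_o⁴ − d_i⁴)/64 = π(4.44⁴ − 3.850⁴)/64 = 8.292 in⁴
Effective length L_e = K·L = 0.5 × 245 = 122.5 in
P_cr = π²EI / L_e² = π² × 17300×10³ × 8.292 / 122.5² = 9.435×10^4 lb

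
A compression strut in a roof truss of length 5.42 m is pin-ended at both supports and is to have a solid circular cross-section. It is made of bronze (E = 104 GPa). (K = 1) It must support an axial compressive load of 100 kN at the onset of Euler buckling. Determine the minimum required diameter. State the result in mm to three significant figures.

L_e = K·L = 1 × 5.42 = 5.420 m
Required I = P_cr·L_e²/(π²E) = 1.000×10^5 × 5.420² / (π² × 1.04×10^11) = 2.862×10^-6 m⁴
I_req = 2.862×10^6 mm⁴
Solid circle: I = πd⁴/64  ⇒  d = (64I/π)^(1/4) = (64×2.862×10^6/π)^(1/4) = 87.4 mm

d ≈ 87.4 mm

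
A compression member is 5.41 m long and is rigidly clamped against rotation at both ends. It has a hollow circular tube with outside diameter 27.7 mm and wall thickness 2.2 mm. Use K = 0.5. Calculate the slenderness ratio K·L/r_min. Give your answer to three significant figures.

λ ≈ 299

Inner diameter d_i = 27.7 − 2×2.2 = 23.30 mm
I = π(d_o⁴ − d_i⁴)/64 = π(27.7⁴ − 23.30⁴)/64 = 1.443×10^4 mm⁴
A = 176.2 mm²;  r_min = √(I/A) = √(1.443×10^4/176.2) = 9.049 mm
L_e = K·L = 0.5 × 5.41 m = 2.705 m = 2705.0 mm
λ = L_e / r_min = 2705.0 / 9.049 = 299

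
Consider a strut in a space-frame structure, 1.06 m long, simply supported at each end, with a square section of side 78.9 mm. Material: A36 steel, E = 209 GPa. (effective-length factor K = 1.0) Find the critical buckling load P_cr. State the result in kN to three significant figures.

I = a⁴/12 = 78.9⁴/12 = 3.229×10^6 mm⁴
I = 3.229×10^6 mm⁴ = 3.229×10^-6 m⁴
Effective length L_e = K·L = 1 × 1.06 = 1.060 m
P_cr = π²EI / L_e² = π² × 209×10⁹ × 3.229×10^-6 / 1.060² = 5.929×10^6 N

P_cr ≈ 5930 kN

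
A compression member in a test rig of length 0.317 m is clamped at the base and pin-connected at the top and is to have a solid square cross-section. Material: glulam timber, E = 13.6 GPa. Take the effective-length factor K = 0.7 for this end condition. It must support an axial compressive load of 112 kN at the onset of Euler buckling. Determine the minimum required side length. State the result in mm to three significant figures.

a ≈ 26.5 mm

L_e = K·L = 0.7 × 0.317 = 0.2219 m
Required I = P_cr·L_e²/(π²E) = 1.120×10^5 × 0.2219² / (π² × 1.36×10^10) = 4.109×10^-8 m⁴
I_req = 4.109×10^4 mm⁴
Solid square: I = a⁴/12  ⇒  a = (12I)^(1/4) = (12×4.109×10^4)^(1/4) = 26.5 mm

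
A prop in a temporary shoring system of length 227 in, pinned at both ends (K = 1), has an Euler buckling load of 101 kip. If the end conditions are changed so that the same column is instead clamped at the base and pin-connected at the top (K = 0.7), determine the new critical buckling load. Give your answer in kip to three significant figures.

P_cr ≈ 206 kip

P_cr ∝ 1/K², so P_cr,new = P_cr,old × (K_old/K_new)² = 101 × (1/0.7)²
= 101 × 2.041 = 206 kip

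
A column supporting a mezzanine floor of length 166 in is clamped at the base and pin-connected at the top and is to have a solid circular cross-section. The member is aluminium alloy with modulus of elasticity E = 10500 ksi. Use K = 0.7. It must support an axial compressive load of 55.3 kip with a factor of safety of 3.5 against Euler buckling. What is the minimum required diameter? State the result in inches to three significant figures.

Required P_cr = n·P = 3.5 × 55.3 = 193.5 kip
L_e = K·L = 0.7 × 166 = 116.2 in
Required I = P_cr·L_e²/(π²E) = 1.935×10^5 × 116.2² / (π² × 1.05×10^7) = 25.22 in⁴
Solid circle: I = πd⁴/64  ⇒  d = (64I/π)^(1/4) = (64×25.22/π)^(1/4) = 4.76 in

d ≈ 4.76 in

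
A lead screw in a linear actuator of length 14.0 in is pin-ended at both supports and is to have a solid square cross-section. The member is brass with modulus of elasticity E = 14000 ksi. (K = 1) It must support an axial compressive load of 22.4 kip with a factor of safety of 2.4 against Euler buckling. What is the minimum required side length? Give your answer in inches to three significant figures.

Required P_cr = n·P = 2.4 × 22.4 = 53.76 kip
L_e = K·L = 1 × 14.0 = 14.00 in
Required I = P_cr·L_e²/(π²E) = 5.376×10^4 × 14.00² / (π² × 1.40×10^7) = 7.626×10^-2 in⁴
Solid square: I = a⁴/12  ⇒  a = (12I)^(1/4) = (12×7.626×10^-2)^(1/4) = 0.978 in

a ≈ 0.978 in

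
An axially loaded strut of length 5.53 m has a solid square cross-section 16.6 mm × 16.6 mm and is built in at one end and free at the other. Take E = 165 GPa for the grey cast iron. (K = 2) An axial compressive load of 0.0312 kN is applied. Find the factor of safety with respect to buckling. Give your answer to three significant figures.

n ≈ 2.70

I = a⁴/12 = 16.6⁴/12 = 6.328×10^3 mm⁴
I = 6.328×10^3 mm⁴ = 6.328×10^-9 m⁴
Effective length L_e = K·L = 2 × 5.53 = 11.06 m
P_cr = π²EI / L_e² = π² × 165×10⁹ × 6.328×10^-9 / 11.06² = 84.24 N
Factor of safety n = P_cr / P = 0.084241 / 0.0312 = 2.70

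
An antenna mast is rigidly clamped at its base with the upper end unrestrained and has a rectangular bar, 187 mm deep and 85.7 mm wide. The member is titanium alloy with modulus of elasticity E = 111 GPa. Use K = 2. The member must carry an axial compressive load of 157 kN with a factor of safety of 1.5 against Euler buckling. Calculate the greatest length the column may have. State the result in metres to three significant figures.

L_max ≈ 3.38 m

Buckling occurs about the weak axis: I_min = h·b³/12 with b = 85.7 mm (the shorter side).
I_min = 187×85.7³/12 = 9.809×10^6 mm⁴
I = 9.809×10^-6 m⁴
Required critical load P_cr = n·P = 1.5 × 157 = 235.5 kN = 2.355×10^5 N
From P_cr = π²EI/(K·L)²:  L = (1/K)·√(π²EI/P_cr) = (1/2)·√(π²×1.11×10^11×9.809×10^-6/2.355×10^5)
L = 3.38 m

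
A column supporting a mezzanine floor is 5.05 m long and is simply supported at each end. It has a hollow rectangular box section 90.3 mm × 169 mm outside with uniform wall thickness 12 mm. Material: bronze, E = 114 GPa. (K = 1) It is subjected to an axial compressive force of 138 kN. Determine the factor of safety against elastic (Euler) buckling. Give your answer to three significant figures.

n ≈ 2.19

Inner dimensions: h_i = 169 − 2×12 = 145.0 mm, b_i = 90.3 − 2×12 = 66.30 mm
Weak-axis I_min = (h_o·b_o³ − h_i·b_i³)/12 with b_o = 90.3, b_i = 66.30 mm (shorter outer/inner sides).
I_min = (169×90.3³ − 145.0×66.30³)/12 = 6.848×10^6 mm⁴
I = 6.848×10^6 mm⁴ = 6.848×10^-6 m⁴
Effective length L_e = K·L = 1 × 5.05 = 5.050 m
P_cr = π²EI / L_e² = π² × 114×10⁹ × 6.848×10^-6 / 5.050² = 3.021×10^5 N
Factor of safety n = P_cr / P = 302.14 / 138 = 2.19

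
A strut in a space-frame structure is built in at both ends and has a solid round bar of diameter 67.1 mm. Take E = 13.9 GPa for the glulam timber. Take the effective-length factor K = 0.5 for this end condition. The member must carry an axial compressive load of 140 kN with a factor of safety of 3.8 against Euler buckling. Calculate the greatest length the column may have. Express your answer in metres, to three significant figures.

L_max ≈ 1.01 m

I = πd⁴/64 = π×67.1⁴/64 = 9.951×10^5 mm⁴
I = 9.951×10^-7 m⁴
Required critical load P_cr = n·P = 3.8 × 140 = 532.0 kN = 5.320×10^5 N
From P_cr = π²EI/(K·L)²:  L = (1/K)·√(π²EI/P_cr) = (1/0.5)·√(π²×1.39×10^10×9.951×10^-7/5.320×10^5)
L = 1.01 m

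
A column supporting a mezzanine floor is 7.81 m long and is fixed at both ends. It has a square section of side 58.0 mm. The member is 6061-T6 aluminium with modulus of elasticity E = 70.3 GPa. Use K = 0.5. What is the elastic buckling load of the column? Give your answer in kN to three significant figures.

I = a⁴/12 = 58.0⁴/12 = 9.430×10^5 mm⁴
I = 9.430×10^5 mm⁴ = 9.430×10^-7 m⁴
Effective length L_e = K·L = 0.5 × 7.81 = 3.905 m
P_cr = π²EI / L_e² = π² × 70.3×10⁹ × 9.430×10^-7 / 3.905² = 4.291×10^4 N

P_cr ≈ 42.9 kN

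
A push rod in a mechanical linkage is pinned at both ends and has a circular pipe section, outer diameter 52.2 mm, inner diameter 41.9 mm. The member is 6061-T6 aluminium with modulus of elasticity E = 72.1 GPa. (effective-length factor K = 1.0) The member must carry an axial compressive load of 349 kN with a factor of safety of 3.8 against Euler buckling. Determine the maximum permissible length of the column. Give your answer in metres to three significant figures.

L_max ≈ 0.338 m

d_o = 52.2 mm, d_i = 41.9 mm
I = π(d_o⁴ − d_i⁴)/64 = π(52.2⁴ − 41.90⁴)/64 = 2.132×10^5 mm⁴
I = 2.132×10^-7 m⁴
Required critical load P_cr = n·P = 3.8 × 349 = 1326 kN = 1.326×10^6 N
From P_cr = π²EI/(K·L)²:  L = (1/K)·√(π²EI/P_cr) = (1/1)·√(π²×7.21×10^10×2.132×10^-7/1.326×10^6)
L = 0.338 m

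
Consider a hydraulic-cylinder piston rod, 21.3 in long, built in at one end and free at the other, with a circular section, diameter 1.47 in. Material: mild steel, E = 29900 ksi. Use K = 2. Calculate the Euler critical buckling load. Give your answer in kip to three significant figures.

I = πd⁴/64 = π×1.47⁴/64 = 0.2292 in⁴
Effective length L_e = K·L = 2 × 21.3 = 42.60 in
P_cr = π²EI / L_e² = π² × 29900×10³ × 0.2292 / 42.60² = 3.727×10^4 lb

P_cr ≈ 37.3 kip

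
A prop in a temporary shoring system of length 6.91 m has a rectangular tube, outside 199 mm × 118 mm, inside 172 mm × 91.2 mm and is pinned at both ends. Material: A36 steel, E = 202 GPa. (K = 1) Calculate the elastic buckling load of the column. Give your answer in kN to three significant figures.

Weak-axis I_min = (h_o·b_o³ − h_i·b_i³)/12 with b_o = 118, b_i = 91.20 mm (shorter outer/inner sides).
I_min = (199×118³ − 172.0×91.20³)/12 = 1.637×10^7 mm⁴
I = 1.637×10^7 mm⁴ = 1.637×10^-5 m⁴
Effective length L_e = K·L = 1 × 6.91 = 6.910 m
P_cr = π²EI / L_e² = π² × 202×10⁹ × 1.637×10^-5 / 6.910² = 6.837×10^5 N

P_cr ≈ 684 kN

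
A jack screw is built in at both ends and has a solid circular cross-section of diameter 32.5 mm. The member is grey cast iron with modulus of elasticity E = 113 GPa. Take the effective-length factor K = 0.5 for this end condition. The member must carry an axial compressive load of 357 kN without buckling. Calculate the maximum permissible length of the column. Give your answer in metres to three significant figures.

I = πd⁴/64 = π×32.5⁴/64 = 5.477×10^4 mm⁴
I = 5.477×10^-8 m⁴
At the buckling limit P_cr = P = 3.570×10^5 N
From P_cr = π²EI/(K·L)²:  L = (1/K)·√(π²EI/P_cr) = (1/0.5)·√(π²×1.13×10^11×5.477×10^-8/3.570×10^5)
L = 0.827 m

L_max ≈ 0.827 m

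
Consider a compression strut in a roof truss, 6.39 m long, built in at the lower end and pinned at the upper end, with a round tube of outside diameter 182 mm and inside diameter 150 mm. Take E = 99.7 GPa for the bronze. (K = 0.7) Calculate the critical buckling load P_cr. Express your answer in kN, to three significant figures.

d_o = 182 mm, d_i = 150 mm
I = π(d_o⁴ − d_i⁴)/64 = π(182⁴ − 150.0⁴)/64 = 2.901×10^7 mm⁴
I = 2.901×10^7 mm⁴ = 2.901×10^-5 m⁴
Effective length L_e = K·L = 0.7 × 6.39 = 4.473 m
P_cr = π²EI / L_e² = π² × 99.7×10⁹ × 2.901×10^-5 / 4.473² = 1.427×10^6 N

P_cr ≈ 1430 kN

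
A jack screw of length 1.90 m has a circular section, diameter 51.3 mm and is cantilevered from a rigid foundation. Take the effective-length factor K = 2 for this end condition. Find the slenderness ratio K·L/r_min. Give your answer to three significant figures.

I = πd⁴/64 = π×51.3⁴/64 = 3.400×10^5 mm⁴
A = 2.067×10^3 mm²;  r_min = √(I/A) = √(3.400×10^5/2.067×10^3) = 12.82 mm
L_e = K·L = 2 × 1.90 m = 3.800 m = 3800.0 mm
λ = L_e / r_min = 3800.0 / 12.82 = 296

λ ≈ 296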